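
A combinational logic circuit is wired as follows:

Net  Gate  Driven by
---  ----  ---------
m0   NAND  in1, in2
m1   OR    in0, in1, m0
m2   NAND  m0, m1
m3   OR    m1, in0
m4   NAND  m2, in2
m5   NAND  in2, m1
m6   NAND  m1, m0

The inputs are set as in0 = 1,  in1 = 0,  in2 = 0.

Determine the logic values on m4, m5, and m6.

m4 = 1, m5 = 1, m6 = 0

m0 = in1 NAND in2 = 0 NAND 0 = 1
m1 = in0 OR in1 OR m0 = 1 OR 0 OR 1 = 1
m2 = m0 NAND m1 = 1 NAND 1 = 0
m4 = m2 NAND in2 = 0 NAND 0 = 1
m5 = in2 NAND m1 = 0 NAND 1 = 1
m6 = m1 NAND m0 = 1 NAND 1 = 0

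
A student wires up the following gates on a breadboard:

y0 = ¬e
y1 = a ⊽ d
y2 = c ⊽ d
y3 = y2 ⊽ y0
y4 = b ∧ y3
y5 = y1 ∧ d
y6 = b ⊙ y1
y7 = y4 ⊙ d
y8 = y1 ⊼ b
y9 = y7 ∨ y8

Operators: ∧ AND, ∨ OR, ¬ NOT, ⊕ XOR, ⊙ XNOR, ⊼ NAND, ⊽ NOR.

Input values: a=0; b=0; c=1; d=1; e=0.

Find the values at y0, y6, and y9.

y0 = 1; y6 = 1; y9 = 1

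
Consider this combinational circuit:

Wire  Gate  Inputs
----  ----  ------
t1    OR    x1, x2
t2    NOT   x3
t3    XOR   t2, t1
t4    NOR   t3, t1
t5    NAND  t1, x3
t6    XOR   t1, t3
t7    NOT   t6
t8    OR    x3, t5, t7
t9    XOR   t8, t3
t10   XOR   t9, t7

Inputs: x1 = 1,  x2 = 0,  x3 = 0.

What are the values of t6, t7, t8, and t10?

t1 = x1 OR x2 = 1 OR 0 = 1
t2 = NOT x3 = NOT 0 = 1
t3 = t2 XOR t1 = 1 XOR 1 = 0
t5 = t1 NAND x3 = 1 NAND 0 = 1
t6 = t1 XOR t3 = 1 XOR 0 = 1
t7 = NOT t6 = NOT 1 = 0
t8 = x3 OR t5 OR t7 = 0 OR 1 OR 0 = 1
t9 = t8 XOR t3 = 1 XOR 0 = 1
t10 = t9 XOR t7 = 1 XOR 0 = 1

t6 = 1  t7 = 0  t8 = 1  t10 = 1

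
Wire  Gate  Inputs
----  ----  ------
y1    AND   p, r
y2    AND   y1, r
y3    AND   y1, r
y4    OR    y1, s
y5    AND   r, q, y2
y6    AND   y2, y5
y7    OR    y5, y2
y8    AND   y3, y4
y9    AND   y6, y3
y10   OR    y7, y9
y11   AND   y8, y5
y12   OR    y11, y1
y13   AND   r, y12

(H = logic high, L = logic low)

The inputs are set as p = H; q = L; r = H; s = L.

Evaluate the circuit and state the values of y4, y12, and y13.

y4 = H, y12 = H, y13 = H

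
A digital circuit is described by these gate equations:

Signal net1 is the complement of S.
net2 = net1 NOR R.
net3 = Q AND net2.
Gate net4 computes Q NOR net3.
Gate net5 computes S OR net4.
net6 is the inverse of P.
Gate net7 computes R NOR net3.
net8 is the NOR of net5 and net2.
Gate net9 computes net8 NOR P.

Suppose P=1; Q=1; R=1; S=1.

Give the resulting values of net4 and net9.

net1 = NOT S = NOT 1 = 0
net2 = net1 NOR R = 0 NOR 1 = 0
net3 = Q AND net2 = 1 AND 0 = 0
net4 = Q NOR net3 = 1 NOR 0 = 0
net5 = S OR net4 = 1 OR 0 = 1
net8 = net5 NOR net2 = 1 NOR 0 = 0
net9 = net8 NOR P = 0 NOR 1 = 0

net4 = 0, net9 = 0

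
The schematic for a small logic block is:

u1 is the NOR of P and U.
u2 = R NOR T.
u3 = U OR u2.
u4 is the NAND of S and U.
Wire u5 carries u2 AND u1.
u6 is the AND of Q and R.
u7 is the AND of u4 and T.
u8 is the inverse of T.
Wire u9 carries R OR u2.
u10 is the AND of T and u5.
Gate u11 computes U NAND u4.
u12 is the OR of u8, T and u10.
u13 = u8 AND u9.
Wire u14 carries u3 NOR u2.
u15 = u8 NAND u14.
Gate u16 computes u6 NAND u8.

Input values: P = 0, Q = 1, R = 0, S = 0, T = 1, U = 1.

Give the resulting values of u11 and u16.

u11 = 0; u16 = 1

u4 = S NAND U = 0 NAND 1 = 1
u6 = Q AND R = 1 AND 0 = 0
u8 = NOT T = NOT 1 = 0
u11 = U NAND u4 = 1 NAND 1 = 0
u16 = u6 NAND u8 = 0 NAND 0 = 1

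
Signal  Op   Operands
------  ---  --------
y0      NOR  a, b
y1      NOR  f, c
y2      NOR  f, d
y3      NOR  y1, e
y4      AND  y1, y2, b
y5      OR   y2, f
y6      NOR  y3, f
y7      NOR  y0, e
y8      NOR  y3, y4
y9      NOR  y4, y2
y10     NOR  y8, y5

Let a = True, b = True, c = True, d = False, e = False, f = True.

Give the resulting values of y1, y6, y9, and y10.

y1 = False  y6 = False  y9 = True  y10 = False

y1 = f NOR c = True NOR True = False
y2 = f NOR d = True NOR False = False
y3 = y1 NOR e = False NOR False = True
y4 = y1 AND y2 AND b = False AND False AND True = False
y5 = y2 OR f = False OR True = True
y6 = y3 NOR f = True NOR True = False
y8 = y3 NOR y4 = True NOR False = False
y9 = y4 NOR y2 = False NOR False = True
y10 = y8 NOR y5 = False NOR True = False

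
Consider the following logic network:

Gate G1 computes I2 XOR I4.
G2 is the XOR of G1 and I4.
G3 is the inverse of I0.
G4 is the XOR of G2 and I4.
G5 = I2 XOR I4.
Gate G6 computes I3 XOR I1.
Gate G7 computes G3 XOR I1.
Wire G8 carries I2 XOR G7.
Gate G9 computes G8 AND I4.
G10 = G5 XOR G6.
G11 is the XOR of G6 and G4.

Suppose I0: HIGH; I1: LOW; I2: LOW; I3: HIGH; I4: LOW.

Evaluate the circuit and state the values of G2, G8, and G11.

G2 = LOW  G8 = LOW  G11 = HIGH

G1 = I2 XOR I4 = LOW XOR LOW = LOW
G2 = G1 XOR I4 = LOW XOR LOW = LOW
G3 = NOT I0 = NOT HIGH = LOW
G4 = G2 XOR I4 = LOW XOR LOW = LOW
G6 = I3 XOR I1 = HIGH XOR LOW = HIGH
G7 = G3 XOR I1 = LOW XOR LOW = LOW
G8 = I2 XOR G7 = LOW XOR LOW = LOW
G11 = G6 XOR G4 = HIGH XOR LOW = HIGH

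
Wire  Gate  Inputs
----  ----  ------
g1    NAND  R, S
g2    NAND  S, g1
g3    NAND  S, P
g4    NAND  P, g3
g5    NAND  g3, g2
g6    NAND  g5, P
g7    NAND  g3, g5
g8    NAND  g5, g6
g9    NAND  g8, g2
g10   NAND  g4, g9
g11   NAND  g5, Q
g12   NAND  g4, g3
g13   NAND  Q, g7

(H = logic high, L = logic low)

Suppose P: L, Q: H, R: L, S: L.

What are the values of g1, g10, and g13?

g1 = R NAND S = L NAND L = H
g2 = S NAND g1 = L NAND H = H
g3 = S NAND P = L NAND L = H
g4 = P NAND g3 = L NAND H = H
g5 = g3 NAND g2 = H NAND H = L
g6 = g5 NAND P = L NAND L = H
g7 = g3 NAND g5 = H NAND L = H
g8 = g5 NAND g6 = L NAND H = H
g9 = g8 NAND g2 = H NAND H = L
g10 = g4 NAND g9 = H NAND L = H
g13 = Q NAND g7 = H NAND H = L

g1 = H, g10 = H, g13 = L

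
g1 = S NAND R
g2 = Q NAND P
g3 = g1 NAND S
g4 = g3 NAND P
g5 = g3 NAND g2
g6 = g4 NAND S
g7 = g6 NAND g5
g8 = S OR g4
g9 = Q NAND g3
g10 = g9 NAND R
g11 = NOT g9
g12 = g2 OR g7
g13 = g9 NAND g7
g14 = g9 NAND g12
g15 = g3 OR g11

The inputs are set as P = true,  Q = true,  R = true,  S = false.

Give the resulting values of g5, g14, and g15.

g1 = S NAND R = false NAND true = true
g2 = Q NAND P = true NAND true = false
g3 = g1 NAND S = true NAND false = true
g4 = g3 NAND P = true NAND true = false
g5 = g3 NAND g2 = true NAND false = true
g6 = g4 NAND S = false NAND false = true
g7 = g6 NAND g5 = true NAND true = false
g9 = Q NAND g3 = true NAND true = false
g11 = NOT g9 = NOT false = true
g12 = g2 OR g7 = false OR false = false
g14 = g9 NAND g12 = false NAND false = true
g15 = g3 OR g11 = true OR true = true

g5 = true; g14 = true; g15 = true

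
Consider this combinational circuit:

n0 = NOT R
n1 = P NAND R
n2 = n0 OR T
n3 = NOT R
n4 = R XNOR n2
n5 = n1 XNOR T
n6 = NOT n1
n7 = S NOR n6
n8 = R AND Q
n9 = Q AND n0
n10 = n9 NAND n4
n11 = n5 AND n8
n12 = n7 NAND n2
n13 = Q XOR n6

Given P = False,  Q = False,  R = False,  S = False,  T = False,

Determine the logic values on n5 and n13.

n1 = P NAND R = False NAND False = True
n5 = n1 XNOR T = True XNOR False = False
n6 = NOT n1 = NOT True = False
n13 = Q XOR n6 = False XOR False = False

n5 = False, n13 = False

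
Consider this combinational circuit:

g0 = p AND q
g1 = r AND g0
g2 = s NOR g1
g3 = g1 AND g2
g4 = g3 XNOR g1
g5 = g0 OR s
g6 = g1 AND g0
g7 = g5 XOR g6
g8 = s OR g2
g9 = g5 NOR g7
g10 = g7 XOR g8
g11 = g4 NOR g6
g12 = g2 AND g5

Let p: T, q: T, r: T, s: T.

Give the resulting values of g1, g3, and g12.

g0 = p AND q = T AND T = T
g1 = r AND g0 = T AND T = T
g2 = s NOR g1 = T NOR T = F
g3 = g1 AND g2 = T AND F = F
g5 = g0 OR s = T OR T = T
g12 = g2 AND g5 = F AND T = F

g1 = T, g3 = F, g12 = F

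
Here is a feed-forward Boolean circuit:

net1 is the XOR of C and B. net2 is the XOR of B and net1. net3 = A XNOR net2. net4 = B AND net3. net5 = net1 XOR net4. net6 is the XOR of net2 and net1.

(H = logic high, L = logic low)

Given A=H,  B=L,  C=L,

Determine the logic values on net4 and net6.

net1 = C XOR B = L XOR L = L
net2 = B XOR net1 = L XOR L = L
net3 = A XNOR net2 = H XNOR L = L
net4 = B AND net3 = L AND L = L
net6 = net2 XOR net1 = L XOR L = L

net4 = L; net6 = L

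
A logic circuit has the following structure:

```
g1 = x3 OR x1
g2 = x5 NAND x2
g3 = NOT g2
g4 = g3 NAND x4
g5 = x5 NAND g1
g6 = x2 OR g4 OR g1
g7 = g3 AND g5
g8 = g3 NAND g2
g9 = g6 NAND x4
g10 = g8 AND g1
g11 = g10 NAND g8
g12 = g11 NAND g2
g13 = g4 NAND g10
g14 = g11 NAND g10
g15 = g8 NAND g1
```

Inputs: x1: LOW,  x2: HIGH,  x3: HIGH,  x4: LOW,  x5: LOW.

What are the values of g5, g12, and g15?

g5 = HIGH, g12 = HIGH, g15 = LOW

g1 = x3 OR x1 = HIGH OR LOW = HIGH
g2 = x5 NAND x2 = LOW NAND HIGH = HIGH
g3 = NOT g2 = NOT HIGH = LOW
g5 = x5 NAND g1 = LOW NAND HIGH = HIGH
g8 = g3 NAND g2 = LOW NAND HIGH = HIGH
g10 = g8 AND g1 = HIGH AND HIGH = HIGH
g11 = g10 NAND g8 = HIGH NAND HIGH = LOW
g12 = g11 NAND g2 = LOW NAND HIGH = HIGH
g15 = g8 NAND g1 = HIGH NAND HIGH = LOW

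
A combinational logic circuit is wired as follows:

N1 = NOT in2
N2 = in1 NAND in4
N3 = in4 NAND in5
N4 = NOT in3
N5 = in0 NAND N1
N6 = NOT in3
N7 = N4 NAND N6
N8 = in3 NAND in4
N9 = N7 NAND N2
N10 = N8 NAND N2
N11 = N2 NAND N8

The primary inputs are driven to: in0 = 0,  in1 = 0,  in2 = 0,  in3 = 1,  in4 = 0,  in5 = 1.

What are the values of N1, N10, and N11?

N1 = NOT in2 = NOT 0 = 1
N2 = in1 NAND in4 = 0 NAND 0 = 1
N8 = in3 NAND in4 = 1 NAND 0 = 1
N10 = N8 NAND N2 = 1 NAND 1 = 0
N11 = N2 NAND N8 = 1 NAND 1 = 0

N1 = 1, N10 = 0, N11 = 0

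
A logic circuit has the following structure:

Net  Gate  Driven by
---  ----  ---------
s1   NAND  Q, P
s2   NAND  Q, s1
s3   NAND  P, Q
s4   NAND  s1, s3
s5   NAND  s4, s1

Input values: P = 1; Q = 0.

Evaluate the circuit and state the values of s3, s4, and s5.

s3 = 1; s4 = 0; s5 = 1

s1 = Q NAND P = 0 NAND 1 = 1
s3 = P NAND Q = 1 NAND 0 = 1
s4 = s1 NAND s3 = 1 NAND 1 = 0
s5 = s4 NAND s1 = 0 NAND 1 = 1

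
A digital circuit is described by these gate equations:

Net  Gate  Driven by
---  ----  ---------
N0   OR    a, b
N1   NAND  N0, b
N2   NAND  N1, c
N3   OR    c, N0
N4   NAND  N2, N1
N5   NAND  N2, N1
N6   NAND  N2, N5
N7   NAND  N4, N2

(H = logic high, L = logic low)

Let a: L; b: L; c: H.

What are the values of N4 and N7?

N0 = a OR b = L OR L = L
N1 = N0 NAND b = L NAND L = H
N2 = N1 NAND c = H NAND H = L
N4 = N2 NAND N1 = L NAND H = H
N7 = N4 NAND N2 = H NAND L = H

N4 = H, N7 = H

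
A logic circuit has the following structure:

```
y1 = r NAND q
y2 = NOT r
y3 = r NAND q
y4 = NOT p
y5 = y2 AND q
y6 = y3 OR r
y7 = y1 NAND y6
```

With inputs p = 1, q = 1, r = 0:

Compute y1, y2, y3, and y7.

y1 = 1, y2 = 1, y3 = 1, y7 = 0

y1 = r NAND q = 0 NAND 1 = 1
y2 = NOT r = NOT 0 = 1
y3 = r NAND q = 0 NAND 1 = 1
y6 = y3 OR r = 1 OR 0 = 1
y7 = y1 NAND y6 = 1 NAND 1 = 0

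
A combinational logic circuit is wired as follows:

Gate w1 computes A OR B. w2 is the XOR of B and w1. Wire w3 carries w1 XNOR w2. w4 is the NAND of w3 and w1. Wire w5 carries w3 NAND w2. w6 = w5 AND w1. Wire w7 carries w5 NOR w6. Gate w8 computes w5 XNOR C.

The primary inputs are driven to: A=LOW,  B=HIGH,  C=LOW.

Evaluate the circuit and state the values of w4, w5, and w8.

w4 = HIGH  w5 = HIGH  w8 = LOW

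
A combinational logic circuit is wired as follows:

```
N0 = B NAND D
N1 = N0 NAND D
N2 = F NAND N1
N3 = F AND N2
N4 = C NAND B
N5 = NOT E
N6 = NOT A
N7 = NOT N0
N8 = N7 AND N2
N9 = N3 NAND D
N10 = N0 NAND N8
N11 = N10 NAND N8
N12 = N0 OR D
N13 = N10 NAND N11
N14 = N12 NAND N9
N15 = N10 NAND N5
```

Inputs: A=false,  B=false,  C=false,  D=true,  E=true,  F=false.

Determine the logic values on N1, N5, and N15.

N1 = false  N5 = false  N15 = true

N0 = B NAND D = false NAND true = true
N1 = N0 NAND D = true NAND true = false
N2 = F NAND N1 = false NAND false = true
N5 = NOT E = NOT true = false
N7 = NOT N0 = NOT true = false
N8 = N7 AND N2 = false AND true = false
N10 = N0 NAND N8 = true NAND false = true
N15 = N10 NAND N5 = true NAND false = true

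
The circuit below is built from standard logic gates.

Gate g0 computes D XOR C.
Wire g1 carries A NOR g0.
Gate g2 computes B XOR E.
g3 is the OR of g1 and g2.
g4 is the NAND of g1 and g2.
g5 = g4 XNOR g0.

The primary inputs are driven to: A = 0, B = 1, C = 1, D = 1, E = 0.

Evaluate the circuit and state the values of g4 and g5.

g4 = 0, g5 = 1

g0 = D XOR C = 1 XOR 1 = 0
g1 = A NOR g0 = 0 NOR 0 = 1
g2 = B XOR E = 1 XOR 0 = 1
g4 = g1 NAND g2 = 1 NAND 1 = 0
g5 = g4 XNOR g0 = 0 XNOR 0 = 1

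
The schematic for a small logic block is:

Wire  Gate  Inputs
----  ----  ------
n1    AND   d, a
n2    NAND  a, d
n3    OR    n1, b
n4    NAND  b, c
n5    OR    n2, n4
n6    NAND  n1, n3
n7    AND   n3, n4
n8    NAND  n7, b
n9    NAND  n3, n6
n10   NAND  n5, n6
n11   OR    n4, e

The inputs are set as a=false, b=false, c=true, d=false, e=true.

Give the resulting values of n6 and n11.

n6 = true, n11 = true

n1 = d AND a = false AND false = false
n3 = n1 OR b = false OR false = false
n4 = b NAND c = false NAND true = true
n6 = n1 NAND n3 = false NAND false = true
n11 = n4 OR e = true OR true = true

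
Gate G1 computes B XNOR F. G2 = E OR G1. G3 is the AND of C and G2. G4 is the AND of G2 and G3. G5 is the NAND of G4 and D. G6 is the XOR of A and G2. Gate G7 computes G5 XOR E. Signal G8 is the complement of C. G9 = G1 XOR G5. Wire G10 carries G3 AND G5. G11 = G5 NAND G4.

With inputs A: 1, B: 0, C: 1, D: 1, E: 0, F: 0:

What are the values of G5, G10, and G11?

G1 = B XNOR F = 0 XNOR 0 = 1
G2 = E OR G1 = 0 OR 1 = 1
G3 = C AND G2 = 1 AND 1 = 1
G4 = G2 AND G3 = 1 AND 1 = 1
G5 = G4 NAND D = 1 NAND 1 = 0
G10 = G3 AND G5 = 1 AND 0 = 0
G11 = G5 NAND G4 = 0 NAND 1 = 1

G5 = 0  G10 = 0  G11 = 1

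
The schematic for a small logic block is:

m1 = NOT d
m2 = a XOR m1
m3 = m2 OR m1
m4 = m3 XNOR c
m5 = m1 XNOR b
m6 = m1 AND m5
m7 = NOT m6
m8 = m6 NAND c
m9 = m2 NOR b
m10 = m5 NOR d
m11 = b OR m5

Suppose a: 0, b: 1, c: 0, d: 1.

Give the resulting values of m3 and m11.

m1 = NOT d = NOT 1 = 0
m2 = a XOR m1 = 0 XOR 0 = 0
m3 = m2 OR m1 = 0 OR 0 = 0
m5 = m1 XNOR b = 0 XNOR 1 = 0
m11 = b OR m5 = 1 OR 0 = 1

m3 = 0  m11 = 1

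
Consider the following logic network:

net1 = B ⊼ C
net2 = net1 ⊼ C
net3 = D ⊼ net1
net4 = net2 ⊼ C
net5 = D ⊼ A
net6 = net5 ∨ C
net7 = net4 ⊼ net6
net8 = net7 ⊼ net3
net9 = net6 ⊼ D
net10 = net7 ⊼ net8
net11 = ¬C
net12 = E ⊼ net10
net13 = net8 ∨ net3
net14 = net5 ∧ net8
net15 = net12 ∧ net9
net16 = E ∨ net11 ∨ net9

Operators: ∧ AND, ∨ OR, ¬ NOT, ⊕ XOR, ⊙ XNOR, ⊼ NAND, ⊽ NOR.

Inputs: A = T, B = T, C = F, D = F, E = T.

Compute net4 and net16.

net4 = T  net16 = T

net1 = B NAND C = T NAND F = T
net2 = net1 NAND C = T NAND F = T
net4 = net2 NAND C = T NAND F = T
net5 = D NAND A = F NAND T = T
net6 = net5 OR C = T OR F = T
net9 = net6 NAND D = T NAND F = T
net11 = NOT C = NOT F = T
net16 = E OR net11 OR net9 = T OR T OR T = T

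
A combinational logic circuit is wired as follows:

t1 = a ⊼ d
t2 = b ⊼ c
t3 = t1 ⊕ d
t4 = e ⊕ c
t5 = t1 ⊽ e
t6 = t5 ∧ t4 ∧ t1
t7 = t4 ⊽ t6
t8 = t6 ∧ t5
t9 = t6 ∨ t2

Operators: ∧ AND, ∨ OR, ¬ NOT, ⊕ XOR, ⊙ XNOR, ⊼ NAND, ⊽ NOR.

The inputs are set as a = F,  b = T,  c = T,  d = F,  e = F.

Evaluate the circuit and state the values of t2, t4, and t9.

t2 = F  t4 = T  t9 = F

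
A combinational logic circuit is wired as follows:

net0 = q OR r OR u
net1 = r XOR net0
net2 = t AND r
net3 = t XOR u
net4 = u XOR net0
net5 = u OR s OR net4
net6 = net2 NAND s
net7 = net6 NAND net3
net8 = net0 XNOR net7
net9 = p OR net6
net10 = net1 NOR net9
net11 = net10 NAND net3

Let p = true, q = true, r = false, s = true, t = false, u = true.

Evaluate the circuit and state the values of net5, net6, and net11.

net0 = q OR r OR u = true OR false OR true = true
net1 = r XOR net0 = false XOR true = true
net2 = t AND r = false AND false = false
net3 = t XOR u = false XOR true = true
net4 = u XOR net0 = true XOR true = false
net5 = u OR s OR net4 = true OR true OR false = true
net6 = net2 NAND s = false NAND true = true
net9 = p OR net6 = true OR true = true
net10 = net1 NOR net9 = true NOR true = false
net11 = net10 NAND net3 = false NAND true = true

net5 = true  net6 = true  net11 = true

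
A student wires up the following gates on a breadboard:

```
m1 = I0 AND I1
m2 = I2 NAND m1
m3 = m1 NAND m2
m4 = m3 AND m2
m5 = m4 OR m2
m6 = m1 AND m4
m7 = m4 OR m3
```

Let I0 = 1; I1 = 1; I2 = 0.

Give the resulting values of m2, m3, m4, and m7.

m2 = 1, m3 = 0, m4 = 0, m7 = 0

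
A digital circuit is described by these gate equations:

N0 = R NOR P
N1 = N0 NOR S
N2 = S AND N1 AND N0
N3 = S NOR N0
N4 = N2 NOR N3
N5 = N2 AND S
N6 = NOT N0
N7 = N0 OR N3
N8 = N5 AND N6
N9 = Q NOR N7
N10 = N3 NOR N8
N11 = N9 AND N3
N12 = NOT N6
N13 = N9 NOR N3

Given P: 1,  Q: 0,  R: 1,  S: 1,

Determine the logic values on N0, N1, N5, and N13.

N0 = 0, N1 = 0, N5 = 0, N13 = 0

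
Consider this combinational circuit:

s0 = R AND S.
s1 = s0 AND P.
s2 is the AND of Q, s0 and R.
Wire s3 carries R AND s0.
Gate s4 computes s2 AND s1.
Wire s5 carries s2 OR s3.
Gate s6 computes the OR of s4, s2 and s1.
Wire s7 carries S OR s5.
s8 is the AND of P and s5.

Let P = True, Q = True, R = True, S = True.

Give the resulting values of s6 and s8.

s0 = R AND S = True AND True = True
s1 = s0 AND P = True AND True = True
s2 = Q AND s0 AND R = True AND True AND True = True
s3 = R AND s0 = True AND True = True
s4 = s2 AND s1 = True AND True = True
s5 = s2 OR s3 = True OR True = True
s6 = s4 OR s2 OR s1 = True OR True OR True = True
s8 = P AND s5 = True AND True = True

s6 = True; s8 = True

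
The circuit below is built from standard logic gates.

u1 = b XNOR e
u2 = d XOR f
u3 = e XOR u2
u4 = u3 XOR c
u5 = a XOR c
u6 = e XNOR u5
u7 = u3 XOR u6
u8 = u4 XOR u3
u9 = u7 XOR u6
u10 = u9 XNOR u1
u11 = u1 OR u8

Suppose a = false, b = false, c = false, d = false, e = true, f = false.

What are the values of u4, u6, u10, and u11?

u4 = true, u6 = false, u10 = false, u11 = false

u1 = b XNOR e = false XNOR true = false
u2 = d XOR f = false XOR false = false
u3 = e XOR u2 = true XOR false = true
u4 = u3 XOR c = true XOR false = true
u5 = a XOR c = false XOR false = false
u6 = e XNOR u5 = true XNOR false = false
u7 = u3 XOR u6 = true XOR false = true
u8 = u4 XOR u3 = true XOR true = false
u9 = u7 XOR u6 = true XOR false = true
u10 = u9 XNOR u1 = true XNOR false = false
u11 = u1 OR u8 = false OR false = false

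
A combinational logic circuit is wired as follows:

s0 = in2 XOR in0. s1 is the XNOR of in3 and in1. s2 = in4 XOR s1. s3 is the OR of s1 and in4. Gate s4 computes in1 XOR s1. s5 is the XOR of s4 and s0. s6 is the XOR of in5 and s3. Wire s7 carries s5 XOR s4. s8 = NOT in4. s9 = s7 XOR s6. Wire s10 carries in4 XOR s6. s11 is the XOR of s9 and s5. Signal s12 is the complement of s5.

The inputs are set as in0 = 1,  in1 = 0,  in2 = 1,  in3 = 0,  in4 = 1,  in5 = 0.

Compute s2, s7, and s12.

s0 = in2 XOR in0 = 1 XOR 1 = 0
s1 = in3 XNOR in1 = 0 XNOR 0 = 1
s2 = in4 XOR s1 = 1 XOR 1 = 0
s4 = in1 XOR s1 = 0 XOR 1 = 1
s5 = s4 XOR s0 = 1 XOR 0 = 1
s7 = s5 XOR s4 = 1 XOR 1 = 0
s12 = NOT s5 = NOT 1 = 0

s2 = 0  s7 = 0  s12 = 0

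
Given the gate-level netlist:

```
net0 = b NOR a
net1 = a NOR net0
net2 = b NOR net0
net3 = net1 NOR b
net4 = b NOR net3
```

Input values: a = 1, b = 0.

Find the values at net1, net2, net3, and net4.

net0 = b NOR a = 0 NOR 1 = 0
net1 = a NOR net0 = 1 NOR 0 = 0
net2 = b NOR net0 = 0 NOR 0 = 1
net3 = net1 NOR b = 0 NOR 0 = 1
net4 = b NOR net3 = 0 NOR 1 = 0

net1 = 0; net2 = 1; net3 = 1; net4 = 0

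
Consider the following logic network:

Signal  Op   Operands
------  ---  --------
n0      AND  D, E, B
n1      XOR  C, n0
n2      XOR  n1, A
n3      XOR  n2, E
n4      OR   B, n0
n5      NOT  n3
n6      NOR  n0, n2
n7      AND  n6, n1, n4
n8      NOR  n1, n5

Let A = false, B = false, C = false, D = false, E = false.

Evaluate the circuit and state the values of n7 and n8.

n0 = D AND E AND B = false AND false AND false = false
n1 = C XOR n0 = false XOR false = false
n2 = n1 XOR A = false XOR false = false
n3 = n2 XOR E = false XOR false = false
n4 = B OR n0 = false OR false = false
n5 = NOT n3 = NOT false = true
n6 = n0 NOR n2 = false NOR false = true
n7 = n6 AND n1 AND n4 = true AND false AND false = false
n8 = n1 NOR n5 = false NOR true = false

n7 = false; n8 = false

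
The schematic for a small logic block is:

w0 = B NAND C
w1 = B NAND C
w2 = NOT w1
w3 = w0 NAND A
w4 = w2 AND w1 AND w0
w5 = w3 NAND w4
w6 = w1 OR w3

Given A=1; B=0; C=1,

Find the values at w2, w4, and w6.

w2 = 0; w4 = 0; w6 = 1

w0 = B NAND C = 0 NAND 1 = 1
w1 = B NAND C = 0 NAND 1 = 1
w2 = NOT w1 = NOT 1 = 0
w3 = w0 NAND A = 1 NAND 1 = 0
w4 = w2 AND w1 AND w0 = 0 AND 1 AND 1 = 0
w6 = w1 OR w3 = 1 OR 0 = 1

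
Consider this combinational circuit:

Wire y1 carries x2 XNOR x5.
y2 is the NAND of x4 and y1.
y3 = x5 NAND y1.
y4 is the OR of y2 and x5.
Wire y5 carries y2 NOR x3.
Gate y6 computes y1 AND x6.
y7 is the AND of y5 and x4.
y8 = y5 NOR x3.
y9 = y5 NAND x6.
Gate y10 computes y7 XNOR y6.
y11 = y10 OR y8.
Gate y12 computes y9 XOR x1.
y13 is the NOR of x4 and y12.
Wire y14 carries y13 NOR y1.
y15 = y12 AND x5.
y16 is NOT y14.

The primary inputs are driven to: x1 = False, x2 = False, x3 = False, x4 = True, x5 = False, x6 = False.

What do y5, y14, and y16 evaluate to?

y1 = x2 XNOR x5 = False XNOR False = True
y2 = x4 NAND y1 = True NAND True = False
y5 = y2 NOR x3 = False NOR False = True
y9 = y5 NAND x6 = True NAND False = True
y12 = y9 XOR x1 = True XOR False = True
y13 = x4 NOR y12 = True NOR True = False
y14 = y13 NOR y1 = False NOR True = False
y16 = NOT y14 = NOT False = True

y5 = True, y14 = False, y16 = True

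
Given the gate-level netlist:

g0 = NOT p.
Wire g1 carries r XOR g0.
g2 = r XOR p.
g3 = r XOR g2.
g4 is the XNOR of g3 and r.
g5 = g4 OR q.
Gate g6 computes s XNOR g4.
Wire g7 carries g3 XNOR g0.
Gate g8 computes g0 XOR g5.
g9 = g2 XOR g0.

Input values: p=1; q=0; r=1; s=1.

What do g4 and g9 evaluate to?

g4 = 1  g9 = 0

g0 = NOT p = NOT 1 = 0
g2 = r XOR p = 1 XOR 1 = 0
g3 = r XOR g2 = 1 XOR 0 = 1
g4 = g3 XNOR r = 1 XNOR 1 = 1
g9 = g2 XOR g0 = 0 XOR 0 = 0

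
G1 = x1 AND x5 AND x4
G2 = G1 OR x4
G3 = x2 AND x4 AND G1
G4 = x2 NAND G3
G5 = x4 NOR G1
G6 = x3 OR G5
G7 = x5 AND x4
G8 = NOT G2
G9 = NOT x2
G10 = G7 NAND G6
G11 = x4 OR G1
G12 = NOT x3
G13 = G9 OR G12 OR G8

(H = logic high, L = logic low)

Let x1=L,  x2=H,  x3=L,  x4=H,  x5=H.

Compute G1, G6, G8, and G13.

G1 = L; G6 = L; G8 = L; G13 = H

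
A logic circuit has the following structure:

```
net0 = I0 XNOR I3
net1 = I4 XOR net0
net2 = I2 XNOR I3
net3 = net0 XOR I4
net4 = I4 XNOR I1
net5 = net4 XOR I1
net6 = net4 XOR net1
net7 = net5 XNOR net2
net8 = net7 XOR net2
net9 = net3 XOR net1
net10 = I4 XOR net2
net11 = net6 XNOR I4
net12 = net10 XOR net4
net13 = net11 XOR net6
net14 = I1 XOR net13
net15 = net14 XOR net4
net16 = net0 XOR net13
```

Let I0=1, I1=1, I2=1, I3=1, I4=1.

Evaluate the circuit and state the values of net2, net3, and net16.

net2 = 1, net3 = 0, net16 = 1

net0 = I0 XNOR I3 = 1 XNOR 1 = 1
net1 = I4 XOR net0 = 1 XOR 1 = 0
net2 = I2 XNOR I3 = 1 XNOR 1 = 1
net3 = net0 XOR I4 = 1 XOR 1 = 0
net4 = I4 XNOR I1 = 1 XNOR 1 = 1
net6 = net4 XOR net1 = 1 XOR 0 = 1
net11 = net6 XNOR I4 = 1 XNOR 1 = 1
net13 = net11 XOR net6 = 1 XOR 1 = 0
net16 = net0 XOR net13 = 1 XOR 0 = 1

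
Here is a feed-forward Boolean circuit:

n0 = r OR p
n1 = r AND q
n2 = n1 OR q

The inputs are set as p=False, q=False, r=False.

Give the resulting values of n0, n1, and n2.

n0 = r OR p = False OR False = False
n1 = r AND q = False AND False = False
n2 = n1 OR q = False OR False = False

n0 = False; n1 = False; n2 = False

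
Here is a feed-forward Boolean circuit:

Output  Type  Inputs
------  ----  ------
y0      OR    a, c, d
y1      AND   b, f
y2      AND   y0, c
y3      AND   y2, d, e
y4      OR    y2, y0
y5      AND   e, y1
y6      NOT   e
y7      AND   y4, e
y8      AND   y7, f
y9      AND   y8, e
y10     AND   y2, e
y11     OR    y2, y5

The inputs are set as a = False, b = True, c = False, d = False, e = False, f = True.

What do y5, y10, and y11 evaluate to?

y5 = False, y10 = False, y11 = False

y0 = a OR c OR d = False OR False OR False = False
y1 = b AND f = True AND True = True
y2 = y0 AND c = False AND False = False
y5 = e AND y1 = False AND True = False
y10 = y2 AND e = False AND False = False
y11 = y2 OR y5 = False OR False = False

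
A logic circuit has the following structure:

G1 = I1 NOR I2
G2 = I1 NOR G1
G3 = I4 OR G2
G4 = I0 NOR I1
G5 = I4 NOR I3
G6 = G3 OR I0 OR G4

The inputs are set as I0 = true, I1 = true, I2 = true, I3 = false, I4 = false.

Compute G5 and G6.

G1 = I1 NOR I2 = true NOR true = false
G2 = I1 NOR G1 = true NOR false = false
G3 = I4 OR G2 = false OR false = false
G4 = I0 NOR I1 = true NOR true = false
G5 = I4 NOR I3 = false NOR false = true
G6 = G3 OR I0 OR G4 = false OR true OR false = true

G5 = true  G6 = true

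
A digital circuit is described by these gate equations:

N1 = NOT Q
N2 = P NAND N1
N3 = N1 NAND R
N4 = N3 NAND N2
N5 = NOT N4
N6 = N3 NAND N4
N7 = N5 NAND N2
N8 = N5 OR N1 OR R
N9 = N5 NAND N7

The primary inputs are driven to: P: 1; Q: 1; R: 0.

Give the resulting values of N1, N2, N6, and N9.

N1 = 0  N2 = 1  N6 = 1  N9 = 1

N1 = NOT Q = NOT 1 = 0
N2 = P NAND N1 = 1 NAND 0 = 1
N3 = N1 NAND R = 0 NAND 0 = 1
N4 = N3 NAND N2 = 1 NAND 1 = 0
N5 = NOT N4 = NOT 0 = 1
N6 = N3 NAND N4 = 1 NAND 0 = 1
N7 = N5 NAND N2 = 1 NAND 1 = 0
N9 = N5 NAND N7 = 1 NAND 0 = 1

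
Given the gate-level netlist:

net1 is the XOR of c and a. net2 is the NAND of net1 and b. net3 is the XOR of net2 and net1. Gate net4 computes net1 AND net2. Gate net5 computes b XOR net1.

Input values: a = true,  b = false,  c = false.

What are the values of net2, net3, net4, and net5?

net1 = c XOR a = false XOR true = true
net2 = net1 NAND b = true NAND false = true
net3 = net2 XOR net1 = true XOR true = false
net4 = net1 AND net2 = true AND true = true
net5 = b XOR net1 = false XOR true = true

net2 = true, net3 = false, net4 = true, net5 = true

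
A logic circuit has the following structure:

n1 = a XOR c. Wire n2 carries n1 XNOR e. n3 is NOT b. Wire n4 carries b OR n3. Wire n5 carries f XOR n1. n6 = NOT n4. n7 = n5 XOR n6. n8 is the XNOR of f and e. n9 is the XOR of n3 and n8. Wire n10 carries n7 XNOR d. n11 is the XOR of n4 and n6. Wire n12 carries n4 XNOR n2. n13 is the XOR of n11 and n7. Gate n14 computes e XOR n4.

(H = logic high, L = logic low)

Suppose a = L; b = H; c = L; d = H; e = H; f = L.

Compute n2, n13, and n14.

n2 = L; n13 = H; n14 = L

n1 = a XOR c = L XOR L = L
n2 = n1 XNOR e = L XNOR H = L
n3 = NOT b = NOT H = L
n4 = b OR n3 = H OR L = H
n5 = f XOR n1 = L XOR L = L
n6 = NOT n4 = NOT H = L
n7 = n5 XOR n6 = L XOR L = L
n11 = n4 XOR n6 = H XOR L = H
n13 = n11 XOR n7 = H XOR L = H
n14 = e XOR n4 = H XOR H = L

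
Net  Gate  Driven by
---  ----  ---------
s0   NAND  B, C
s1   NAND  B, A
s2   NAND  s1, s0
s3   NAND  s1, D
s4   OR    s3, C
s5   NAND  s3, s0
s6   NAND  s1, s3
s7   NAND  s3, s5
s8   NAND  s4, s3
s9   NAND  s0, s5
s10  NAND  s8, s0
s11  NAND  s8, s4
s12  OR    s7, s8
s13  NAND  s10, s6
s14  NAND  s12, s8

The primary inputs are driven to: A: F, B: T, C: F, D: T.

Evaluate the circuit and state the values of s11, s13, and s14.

s11 = T, s13 = T, s14 = F

s0 = B NAND C = T NAND F = T
s1 = B NAND A = T NAND F = T
s3 = s1 NAND D = T NAND T = F
s4 = s3 OR C = F OR F = F
s5 = s3 NAND s0 = F NAND T = T
s6 = s1 NAND s3 = T NAND F = T
s7 = s3 NAND s5 = F NAND T = T
s8 = s4 NAND s3 = F NAND F = T
s10 = s8 NAND s0 = T NAND T = F
s11 = s8 NAND s4 = T NAND F = T
s12 = s7 OR s8 = T OR T = T
s13 = s10 NAND s6 = F NAND T = T
s14 = s12 NAND s8 = T NAND T = F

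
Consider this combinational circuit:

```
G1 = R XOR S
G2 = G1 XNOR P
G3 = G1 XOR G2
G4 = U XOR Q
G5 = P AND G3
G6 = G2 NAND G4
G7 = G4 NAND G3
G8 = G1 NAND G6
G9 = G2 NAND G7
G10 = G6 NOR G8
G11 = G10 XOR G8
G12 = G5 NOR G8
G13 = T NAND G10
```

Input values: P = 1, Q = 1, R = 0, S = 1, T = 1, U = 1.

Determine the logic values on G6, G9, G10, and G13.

G6 = 1, G9 = 0, G10 = 0, G13 = 1

G1 = R XOR S = 0 XOR 1 = 1
G2 = G1 XNOR P = 1 XNOR 1 = 1
G3 = G1 XOR G2 = 1 XOR 1 = 0
G4 = U XOR Q = 1 XOR 1 = 0
G6 = G2 NAND G4 = 1 NAND 0 = 1
G7 = G4 NAND G3 = 0 NAND 0 = 1
G8 = G1 NAND G6 = 1 NAND 1 = 0
G9 = G2 NAND G7 = 1 NAND 1 = 0
G10 = G6 NOR G8 = 1 NOR 0 = 0
G13 = T NAND G10 = 1 NAND 0 = 1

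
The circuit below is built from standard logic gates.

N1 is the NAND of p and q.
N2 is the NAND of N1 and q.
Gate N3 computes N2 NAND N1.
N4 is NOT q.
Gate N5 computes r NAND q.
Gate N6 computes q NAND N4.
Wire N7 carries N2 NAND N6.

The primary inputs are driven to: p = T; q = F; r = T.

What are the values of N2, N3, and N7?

N1 = p NAND q = T NAND F = T
N2 = N1 NAND q = T NAND F = T
N3 = N2 NAND N1 = T NAND T = F
N4 = NOT q = NOT F = T
N6 = q NAND N4 = F NAND T = T
N7 = N2 NAND N6 = T NAND T = F

N2 = T, N3 = F, N7 = F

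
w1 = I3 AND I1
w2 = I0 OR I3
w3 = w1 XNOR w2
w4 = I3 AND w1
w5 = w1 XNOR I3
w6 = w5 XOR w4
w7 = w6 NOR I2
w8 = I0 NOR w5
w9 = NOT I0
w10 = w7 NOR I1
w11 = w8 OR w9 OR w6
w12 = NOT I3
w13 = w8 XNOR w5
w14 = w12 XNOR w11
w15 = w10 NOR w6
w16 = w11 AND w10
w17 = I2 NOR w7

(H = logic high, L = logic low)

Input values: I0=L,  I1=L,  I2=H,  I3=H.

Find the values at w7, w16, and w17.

w1 = I3 AND I1 = H AND L = L
w4 = I3 AND w1 = H AND L = L
w5 = w1 XNOR I3 = L XNOR H = L
w6 = w5 XOR w4 = L XOR L = L
w7 = w6 NOR I2 = L NOR H = L
w8 = I0 NOR w5 = L NOR L = H
w9 = NOT I0 = NOT L = H
w10 = w7 NOR I1 = L NOR L = H
w11 = w8 OR w9 OR w6 = H OR H OR L = H
w16 = w11 AND w10 = H AND H = H
w17 = I2 NOR w7 = H NOR L = L

w7 = L, w16 = H, w17 = L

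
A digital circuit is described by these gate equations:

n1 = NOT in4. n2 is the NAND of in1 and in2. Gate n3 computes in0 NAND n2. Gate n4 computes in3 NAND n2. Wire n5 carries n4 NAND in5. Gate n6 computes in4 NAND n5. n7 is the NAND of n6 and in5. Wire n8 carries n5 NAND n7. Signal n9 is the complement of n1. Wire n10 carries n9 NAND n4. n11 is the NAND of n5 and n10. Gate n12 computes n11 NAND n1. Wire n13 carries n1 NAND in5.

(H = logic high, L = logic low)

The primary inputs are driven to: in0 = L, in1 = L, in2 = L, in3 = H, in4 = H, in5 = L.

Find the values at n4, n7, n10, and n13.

n1 = NOT in4 = NOT H = L
n2 = in1 NAND in2 = L NAND L = H
n4 = in3 NAND n2 = H NAND H = L
n5 = n4 NAND in5 = L NAND L = H
n6 = in4 NAND n5 = H NAND H = L
n7 = n6 NAND in5 = L NAND L = H
n9 = NOT n1 = NOT L = H
n10 = n9 NAND n4 = H NAND L = H
n13 = n1 NAND in5 = L NAND L = H

n4 = L, n7 = H, n10 = H, n13 = H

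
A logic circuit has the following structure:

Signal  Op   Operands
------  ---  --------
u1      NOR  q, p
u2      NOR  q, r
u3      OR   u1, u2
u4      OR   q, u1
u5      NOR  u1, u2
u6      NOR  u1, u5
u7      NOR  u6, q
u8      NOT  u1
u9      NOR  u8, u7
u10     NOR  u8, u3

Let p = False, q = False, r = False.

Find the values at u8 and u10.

u8 = False, u10 = False

u1 = q NOR p = False NOR False = True
u2 = q NOR r = False NOR False = True
u3 = u1 OR u2 = True OR True = True
u8 = NOT u1 = NOT True = False
u10 = u8 NOR u3 = False NOR True = False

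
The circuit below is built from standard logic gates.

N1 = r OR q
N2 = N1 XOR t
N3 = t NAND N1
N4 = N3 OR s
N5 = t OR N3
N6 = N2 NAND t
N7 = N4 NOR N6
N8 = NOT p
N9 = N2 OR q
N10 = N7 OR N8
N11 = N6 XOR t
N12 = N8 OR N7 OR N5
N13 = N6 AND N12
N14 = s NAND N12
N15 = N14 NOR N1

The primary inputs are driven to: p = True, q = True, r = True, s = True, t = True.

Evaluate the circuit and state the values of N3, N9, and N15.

N3 = False; N9 = True; N15 = False

N1 = r OR q = True OR True = True
N2 = N1 XOR t = True XOR True = False
N3 = t NAND N1 = True NAND True = False
N4 = N3 OR s = False OR True = True
N5 = t OR N3 = True OR False = True
N6 = N2 NAND t = False NAND True = True
N7 = N4 NOR N6 = True NOR True = False
N8 = NOT p = NOT True = False
N9 = N2 OR q = False OR True = True
N12 = N8 OR N7 OR N5 = False OR False OR True = True
N14 = s NAND N12 = True NAND True = False
N15 = N14 NOR N1 = False NOR True = False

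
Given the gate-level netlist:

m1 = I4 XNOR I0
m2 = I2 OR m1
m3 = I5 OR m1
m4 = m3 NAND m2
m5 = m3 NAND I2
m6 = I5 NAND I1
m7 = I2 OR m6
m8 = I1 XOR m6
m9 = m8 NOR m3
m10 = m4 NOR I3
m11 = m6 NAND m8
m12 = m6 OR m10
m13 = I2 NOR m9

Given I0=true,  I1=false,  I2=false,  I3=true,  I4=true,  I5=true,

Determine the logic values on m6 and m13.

m1 = I4 XNOR I0 = true XNOR true = true
m3 = I5 OR m1 = true OR true = true
m6 = I5 NAND I1 = true NAND false = true
m8 = I1 XOR m6 = false XOR true = true
m9 = m8 NOR m3 = true NOR true = false
m13 = I2 NOR m9 = false NOR false = true

m6 = true; m13 = true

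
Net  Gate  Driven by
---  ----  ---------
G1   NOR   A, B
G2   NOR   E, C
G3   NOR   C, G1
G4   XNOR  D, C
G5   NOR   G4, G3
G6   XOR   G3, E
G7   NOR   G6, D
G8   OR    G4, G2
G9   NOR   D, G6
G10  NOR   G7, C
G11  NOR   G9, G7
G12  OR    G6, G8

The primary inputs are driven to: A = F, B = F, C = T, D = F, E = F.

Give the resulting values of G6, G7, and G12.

G6 = F, G7 = T, G12 = F

G1 = A NOR B = F NOR F = T
G2 = E NOR C = F NOR T = F
G3 = C NOR G1 = T NOR T = F
G4 = D XNOR C = F XNOR T = F
G6 = G3 XOR E = F XOR F = F
G7 = G6 NOR D = F NOR F = T
G8 = G4 OR G2 = F OR F = F
G12 = G6 OR G8 = F OR F = F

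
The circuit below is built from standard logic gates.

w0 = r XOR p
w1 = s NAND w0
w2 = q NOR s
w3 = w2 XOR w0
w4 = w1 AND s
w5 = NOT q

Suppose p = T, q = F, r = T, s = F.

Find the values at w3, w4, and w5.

w0 = r XOR p = T XOR T = F
w1 = s NAND w0 = F NAND F = T
w2 = q NOR s = F NOR F = T
w3 = w2 XOR w0 = T XOR F = T
w4 = w1 AND s = T AND F = F
w5 = NOT q = NOT F = T

w3 = T  w4 = F  w5 = T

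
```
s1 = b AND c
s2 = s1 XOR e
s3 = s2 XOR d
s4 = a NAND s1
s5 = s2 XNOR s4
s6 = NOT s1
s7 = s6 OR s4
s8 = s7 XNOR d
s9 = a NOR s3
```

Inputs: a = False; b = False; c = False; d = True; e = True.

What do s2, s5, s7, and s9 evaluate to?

s1 = b AND c = False AND False = False
s2 = s1 XOR e = False XOR True = True
s3 = s2 XOR d = True XOR True = False
s4 = a NAND s1 = False NAND False = True
s5 = s2 XNOR s4 = True XNOR True = True
s6 = NOT s1 = NOT False = True
s7 = s6 OR s4 = True OR True = True
s9 = a NOR s3 = False NOR False = True

s2 = True, s5 = True, s7 = True, s9 = True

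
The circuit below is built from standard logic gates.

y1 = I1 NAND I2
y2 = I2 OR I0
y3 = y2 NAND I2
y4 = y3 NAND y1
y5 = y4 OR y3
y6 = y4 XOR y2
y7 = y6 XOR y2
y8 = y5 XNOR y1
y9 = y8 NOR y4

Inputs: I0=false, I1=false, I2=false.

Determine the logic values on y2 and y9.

y1 = I1 NAND I2 = false NAND false = true
y2 = I2 OR I0 = false OR false = false
y3 = y2 NAND I2 = false NAND false = true
y4 = y3 NAND y1 = true NAND true = false
y5 = y4 OR y3 = false OR true = true
y8 = y5 XNOR y1 = true XNOR true = true
y9 = y8 NOR y4 = true NOR false = false

y2 = false  y9 = false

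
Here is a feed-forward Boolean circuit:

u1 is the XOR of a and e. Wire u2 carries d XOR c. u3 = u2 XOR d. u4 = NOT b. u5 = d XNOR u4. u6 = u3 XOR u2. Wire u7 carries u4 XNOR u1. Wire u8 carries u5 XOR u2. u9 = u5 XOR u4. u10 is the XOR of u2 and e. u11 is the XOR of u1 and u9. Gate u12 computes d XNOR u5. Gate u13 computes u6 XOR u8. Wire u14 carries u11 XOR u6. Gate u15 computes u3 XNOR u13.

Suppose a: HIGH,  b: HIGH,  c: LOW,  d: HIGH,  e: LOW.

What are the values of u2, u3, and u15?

u2 = HIGH; u3 = LOW; u15 = HIGH

u2 = d XOR c = HIGH XOR LOW = HIGH
u3 = u2 XOR d = HIGH XOR HIGH = LOW
u4 = NOT b = NOT HIGH = LOW
u5 = d XNOR u4 = HIGH XNOR LOW = LOW
u6 = u3 XOR u2 = LOW XOR HIGH = HIGH
u8 = u5 XOR u2 = LOW XOR HIGH = HIGH
u13 = u6 XOR u8 = HIGH XOR HIGH = LOW
u15 = u3 XNOR u13 = LOW XNOR LOW = HIGH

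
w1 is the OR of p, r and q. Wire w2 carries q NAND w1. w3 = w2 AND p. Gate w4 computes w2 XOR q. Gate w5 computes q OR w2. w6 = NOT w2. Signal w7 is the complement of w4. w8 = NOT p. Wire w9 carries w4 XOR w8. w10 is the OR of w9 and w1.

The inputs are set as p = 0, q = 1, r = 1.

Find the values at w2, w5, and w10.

w2 = 0  w5 = 1  w10 = 1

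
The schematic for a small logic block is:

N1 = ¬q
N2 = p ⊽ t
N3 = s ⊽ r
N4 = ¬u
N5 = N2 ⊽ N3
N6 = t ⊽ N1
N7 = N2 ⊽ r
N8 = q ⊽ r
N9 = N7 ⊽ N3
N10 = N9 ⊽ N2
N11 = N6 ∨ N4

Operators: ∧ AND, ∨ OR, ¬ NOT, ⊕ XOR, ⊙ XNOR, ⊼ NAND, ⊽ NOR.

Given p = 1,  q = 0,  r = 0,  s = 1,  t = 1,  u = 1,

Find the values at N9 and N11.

N1 = NOT q = NOT 0 = 1
N2 = p NOR t = 1 NOR 1 = 0
N3 = s NOR r = 1 NOR 0 = 0
N4 = NOT u = NOT 1 = 0
N6 = t NOR N1 = 1 NOR 1 = 0
N7 = N2 NOR r = 0 NOR 0 = 1
N9 = N7 NOR N3 = 1 NOR 0 = 0
N11 = N6 OR N4 = 0 OR 0 = 0

N9 = 0, N11 = 0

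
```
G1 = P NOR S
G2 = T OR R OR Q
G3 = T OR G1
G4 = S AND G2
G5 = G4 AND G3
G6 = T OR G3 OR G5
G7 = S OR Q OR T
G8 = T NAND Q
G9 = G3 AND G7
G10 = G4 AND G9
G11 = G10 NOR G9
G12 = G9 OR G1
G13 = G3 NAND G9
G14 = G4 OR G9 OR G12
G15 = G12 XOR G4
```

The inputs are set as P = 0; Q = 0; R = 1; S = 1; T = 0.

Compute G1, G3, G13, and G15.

G1 = 0  G3 = 0  G13 = 1  G15 = 1

G1 = P NOR S = 0 NOR 1 = 0
G2 = T OR R OR Q = 0 OR 1 OR 0 = 1
G3 = T OR G1 = 0 OR 0 = 0
G4 = S AND G2 = 1 AND 1 = 1
G7 = S OR Q OR T = 1 OR 0 OR 0 = 1
G9 = G3 AND G7 = 0 AND 1 = 0
G12 = G9 OR G1 = 0 OR 0 = 0
G13 = G3 NAND G9 = 0 NAND 0 = 1
G15 = G12 XOR G4 = 0 XOR 1 = 1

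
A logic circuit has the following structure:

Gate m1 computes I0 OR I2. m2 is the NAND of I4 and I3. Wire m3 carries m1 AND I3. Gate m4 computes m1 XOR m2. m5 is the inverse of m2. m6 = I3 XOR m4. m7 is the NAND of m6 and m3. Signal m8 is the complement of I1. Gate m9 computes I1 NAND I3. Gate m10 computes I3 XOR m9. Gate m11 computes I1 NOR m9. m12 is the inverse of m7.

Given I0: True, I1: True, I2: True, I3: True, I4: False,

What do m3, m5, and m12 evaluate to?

m1 = I0 OR I2 = True OR True = True
m2 = I4 NAND I3 = False NAND True = True
m3 = m1 AND I3 = True AND True = True
m4 = m1 XOR m2 = True XOR True = False
m5 = NOT m2 = NOT True = False
m6 = I3 XOR m4 = True XOR False = True
m7 = m6 NAND m3 = True NAND True = False
m12 = NOT m7 = NOT False = True

m3 = True, m5 = False, m12 = True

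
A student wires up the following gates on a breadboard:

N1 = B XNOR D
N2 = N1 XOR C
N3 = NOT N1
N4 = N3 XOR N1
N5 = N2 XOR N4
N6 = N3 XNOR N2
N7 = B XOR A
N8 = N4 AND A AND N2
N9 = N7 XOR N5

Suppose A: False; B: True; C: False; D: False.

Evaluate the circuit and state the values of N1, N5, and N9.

N1 = B XNOR D = True XNOR False = False
N2 = N1 XOR C = False XOR False = False
N3 = NOT N1 = NOT False = True
N4 = N3 XOR N1 = True XOR False = True
N5 = N2 XOR N4 = False XOR True = True
N7 = B XOR A = True XOR False = True
N9 = N7 XOR N5 = True XOR True = False

N1 = False, N5 = True, N9 = False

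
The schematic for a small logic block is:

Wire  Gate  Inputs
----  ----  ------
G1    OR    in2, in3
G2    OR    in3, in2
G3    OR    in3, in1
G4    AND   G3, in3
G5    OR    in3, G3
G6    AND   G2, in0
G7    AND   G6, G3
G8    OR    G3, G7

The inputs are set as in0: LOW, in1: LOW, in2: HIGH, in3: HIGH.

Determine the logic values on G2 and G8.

G2 = HIGH, G8 = HIGH

G2 = in3 OR in2 = HIGH OR HIGH = HIGH
G3 = in3 OR in1 = HIGH OR LOW = HIGH
G6 = G2 AND in0 = HIGH AND LOW = LOW
G7 = G6 AND G3 = LOW AND HIGH = LOW
G8 = G3 OR G7 = HIGH OR LOW = HIGH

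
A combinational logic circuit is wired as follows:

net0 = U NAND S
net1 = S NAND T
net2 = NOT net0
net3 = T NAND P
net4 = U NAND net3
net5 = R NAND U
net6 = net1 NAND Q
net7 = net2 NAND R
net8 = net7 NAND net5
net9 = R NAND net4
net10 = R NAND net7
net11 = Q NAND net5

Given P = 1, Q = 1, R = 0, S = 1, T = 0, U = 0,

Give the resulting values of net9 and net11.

net9 = 1, net11 = 0

net3 = T NAND P = 0 NAND 1 = 1
net4 = U NAND net3 = 0 NAND 1 = 1
net5 = R NAND U = 0 NAND 0 = 1
net9 = R NAND net4 = 0 NAND 1 = 1
net11 = Q NAND net5 = 1 NAND 1 = 0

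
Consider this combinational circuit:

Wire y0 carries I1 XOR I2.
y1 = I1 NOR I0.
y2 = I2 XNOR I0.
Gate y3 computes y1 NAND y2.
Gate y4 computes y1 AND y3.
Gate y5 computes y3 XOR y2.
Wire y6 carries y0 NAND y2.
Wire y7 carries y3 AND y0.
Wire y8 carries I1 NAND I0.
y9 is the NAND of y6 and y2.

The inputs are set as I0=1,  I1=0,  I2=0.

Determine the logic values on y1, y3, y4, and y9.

y1 = 0, y3 = 1, y4 = 0, y9 = 1

y0 = I1 XOR I2 = 0 XOR 0 = 0
y1 = I1 NOR I0 = 0 NOR 1 = 0
y2 = I2 XNOR I0 = 0 XNOR 1 = 0
y3 = y1 NAND y2 = 0 NAND 0 = 1
y4 = y1 AND y3 = 0 AND 1 = 0
y6 = y0 NAND y2 = 0 NAND 0 = 1
y9 = y6 NAND y2 = 1 NAND 0 = 1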